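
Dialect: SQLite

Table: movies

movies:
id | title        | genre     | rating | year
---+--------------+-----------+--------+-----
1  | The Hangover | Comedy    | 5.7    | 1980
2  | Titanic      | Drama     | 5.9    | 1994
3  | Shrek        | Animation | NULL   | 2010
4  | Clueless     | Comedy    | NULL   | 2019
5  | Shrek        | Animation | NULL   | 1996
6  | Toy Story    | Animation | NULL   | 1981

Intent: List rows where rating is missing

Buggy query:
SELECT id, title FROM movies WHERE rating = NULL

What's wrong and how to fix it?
Bug: Comparing to NULL with '=' never matches; NULL = NULL is unknown, not true

Fix: Use IS NULL to test for NULL

Corrected query:
SELECT id, title FROM movies WHERE rating IS NULL

Result:
id | title    
---+----------
3  | Shrek    
4  | Clueless 
5  | Shrek    
6  | Toy Story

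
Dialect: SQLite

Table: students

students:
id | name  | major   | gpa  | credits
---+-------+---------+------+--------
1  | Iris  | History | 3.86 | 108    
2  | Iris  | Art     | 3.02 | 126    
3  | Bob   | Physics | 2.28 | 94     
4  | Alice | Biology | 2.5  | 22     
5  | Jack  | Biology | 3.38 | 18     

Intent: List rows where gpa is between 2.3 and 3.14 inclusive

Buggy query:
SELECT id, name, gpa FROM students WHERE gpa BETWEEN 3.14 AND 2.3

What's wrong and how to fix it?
Bug: BETWEEN expects the lower bound first; with 3.14 AND 2.3 the range is empty

Fix: Swap the bounds so the smaller value comes first

Corrected query:
SELECT id, name, gpa FROM students WHERE gpa BETWEEN 2.3 AND 3.14

Result:
id | name  | gpa 
---+-------+-----
2  | Iris  | 3.02
4  | Alice | 2.5 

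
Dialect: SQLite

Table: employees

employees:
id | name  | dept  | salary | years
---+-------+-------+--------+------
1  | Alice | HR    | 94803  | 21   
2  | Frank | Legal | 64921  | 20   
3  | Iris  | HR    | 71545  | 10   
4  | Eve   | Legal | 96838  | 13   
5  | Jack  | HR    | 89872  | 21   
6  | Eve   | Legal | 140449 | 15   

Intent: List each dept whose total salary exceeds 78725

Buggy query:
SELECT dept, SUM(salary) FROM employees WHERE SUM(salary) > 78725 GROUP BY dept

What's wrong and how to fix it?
Bug: WHERE runs before GROUP BY, so aggregates aren't available there

Fix: Use HAVING (which filters groups after aggregation) instead of WHERE

Corrected query:
SELECT dept, SUM(salary) FROM employees GROUP BY dept HAVING SUM(salary) > 78725

Result:
dept  | SUM(salary)
------+------------
HR    | 256220     
Legal | 302208     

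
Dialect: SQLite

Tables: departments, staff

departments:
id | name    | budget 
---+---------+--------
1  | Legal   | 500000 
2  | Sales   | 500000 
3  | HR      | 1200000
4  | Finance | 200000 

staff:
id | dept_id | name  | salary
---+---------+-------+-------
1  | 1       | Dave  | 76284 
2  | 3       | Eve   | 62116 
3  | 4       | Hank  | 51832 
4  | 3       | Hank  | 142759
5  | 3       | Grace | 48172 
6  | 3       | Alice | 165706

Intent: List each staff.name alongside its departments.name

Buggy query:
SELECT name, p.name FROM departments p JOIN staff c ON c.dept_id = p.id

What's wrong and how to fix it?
Bug: Both tables have a 'name' column; the unqualified reference is ambiguous

Fix: Prefix ambiguous columns with the table alias

Corrected query:
SELECT c.name, p.name FROM departments p JOIN staff c ON c.dept_id = p.id

Result:
name  | name   
------+--------
Dave  | Legal  
Eve   | HR     
Hank  | Finance
Hank  | HR     
Grace | HR     
Alice | HR     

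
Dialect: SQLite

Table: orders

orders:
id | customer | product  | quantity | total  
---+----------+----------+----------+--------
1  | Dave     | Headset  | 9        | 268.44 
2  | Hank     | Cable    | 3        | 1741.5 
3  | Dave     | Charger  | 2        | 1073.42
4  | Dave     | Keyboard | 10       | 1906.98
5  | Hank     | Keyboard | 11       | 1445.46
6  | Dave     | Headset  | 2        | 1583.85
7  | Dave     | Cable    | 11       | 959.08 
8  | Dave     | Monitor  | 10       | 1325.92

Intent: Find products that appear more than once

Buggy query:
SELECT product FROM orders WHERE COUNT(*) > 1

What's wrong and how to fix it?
Bug: COUNT(*) is an aggregate and cannot be used in WHERE

Fix: Group first, then use HAVING for the count condition

Corrected query:
SELECT product FROM orders GROUP BY product HAVING COUNT(*) > 1

Result:
product 
--------
Cable   
Headset 
Keyboard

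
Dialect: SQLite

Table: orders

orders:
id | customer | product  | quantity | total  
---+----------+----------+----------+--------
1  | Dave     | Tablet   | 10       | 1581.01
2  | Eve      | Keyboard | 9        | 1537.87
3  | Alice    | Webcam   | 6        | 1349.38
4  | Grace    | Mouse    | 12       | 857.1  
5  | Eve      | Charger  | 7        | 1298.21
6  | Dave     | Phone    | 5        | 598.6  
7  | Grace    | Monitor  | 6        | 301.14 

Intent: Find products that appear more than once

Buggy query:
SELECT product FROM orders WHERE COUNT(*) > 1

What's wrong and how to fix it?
Bug: WHERE can't reference COUNT(*); aggregates are computed after WHERE

Fix: Group first, then use HAVING for the count condition

Corrected query:
SELECT product FROM orders GROUP BY product HAVING COUNT(*) > 1

Result:
(no rows)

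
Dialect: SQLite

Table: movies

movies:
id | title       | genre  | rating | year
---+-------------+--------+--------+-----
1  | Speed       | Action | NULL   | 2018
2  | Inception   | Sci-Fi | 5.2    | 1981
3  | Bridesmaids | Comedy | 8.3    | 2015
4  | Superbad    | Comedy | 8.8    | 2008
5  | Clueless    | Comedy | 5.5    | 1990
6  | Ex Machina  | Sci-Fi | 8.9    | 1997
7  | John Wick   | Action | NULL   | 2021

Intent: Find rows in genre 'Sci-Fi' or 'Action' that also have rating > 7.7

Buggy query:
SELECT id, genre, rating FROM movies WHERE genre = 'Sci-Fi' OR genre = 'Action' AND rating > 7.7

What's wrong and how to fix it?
Bug: Without parentheses, AND is evaluated before OR, so the rating filter only applies to the 'Action' branch

Fix: Group the OR with parentheses (or use IN), then AND the threshold

Corrected query:
SELECT id, genre, rating FROM movies WHERE (genre = 'Sci-Fi' OR genre = 'Action') AND rating > 7.7

Result:
id | genre  | rating
---+--------+-------
6  | Sci-Fi | 8.9   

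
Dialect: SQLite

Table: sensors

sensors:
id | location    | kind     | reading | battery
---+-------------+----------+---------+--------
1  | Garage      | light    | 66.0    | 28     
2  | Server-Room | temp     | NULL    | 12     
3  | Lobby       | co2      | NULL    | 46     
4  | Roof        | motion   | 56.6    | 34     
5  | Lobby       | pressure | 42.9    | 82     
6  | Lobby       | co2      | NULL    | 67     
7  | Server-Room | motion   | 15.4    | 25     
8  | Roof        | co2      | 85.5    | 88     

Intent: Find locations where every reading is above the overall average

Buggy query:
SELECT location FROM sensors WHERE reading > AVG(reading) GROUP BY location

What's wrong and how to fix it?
Bug: AVG() is an aggregate; it can't sit directly in WHERE

Fix: Compute the overall average in a scalar subquery and compare each group's MIN against it in HAVING

Corrected query:
SELECT location FROM sensors GROUP BY location HAVING MIN(reading) > (SELECT AVG(reading) FROM sensors)

Result:
location
--------
Garage  
Roof    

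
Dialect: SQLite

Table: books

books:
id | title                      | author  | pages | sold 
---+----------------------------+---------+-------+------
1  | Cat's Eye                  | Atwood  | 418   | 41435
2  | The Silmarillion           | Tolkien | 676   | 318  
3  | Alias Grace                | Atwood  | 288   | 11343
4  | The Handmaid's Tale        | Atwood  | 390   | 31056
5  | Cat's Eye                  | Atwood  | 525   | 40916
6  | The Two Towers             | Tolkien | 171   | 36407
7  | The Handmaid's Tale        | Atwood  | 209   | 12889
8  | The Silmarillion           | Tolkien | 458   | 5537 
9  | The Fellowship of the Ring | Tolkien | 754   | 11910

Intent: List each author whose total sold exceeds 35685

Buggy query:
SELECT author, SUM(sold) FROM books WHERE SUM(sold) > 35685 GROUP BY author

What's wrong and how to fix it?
Bug: SUM(sold) is an aggregate, but WHERE filters rows before aggregation

Fix: Move the aggregate condition to a HAVING clause

Corrected query:
SELECT author, SUM(sold) FROM books GROUP BY author HAVING SUM(sold) > 35685

Result:
author  | SUM(sold)
--------+----------
Atwood  | 137639   
Tolkien | 54172    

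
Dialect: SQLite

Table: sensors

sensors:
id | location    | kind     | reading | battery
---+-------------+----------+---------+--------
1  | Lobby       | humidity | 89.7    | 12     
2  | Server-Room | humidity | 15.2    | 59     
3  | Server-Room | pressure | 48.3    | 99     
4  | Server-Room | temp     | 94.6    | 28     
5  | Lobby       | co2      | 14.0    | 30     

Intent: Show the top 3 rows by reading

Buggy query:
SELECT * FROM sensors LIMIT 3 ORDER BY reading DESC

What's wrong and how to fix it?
Bug: ORDER BY cannot follow LIMIT; LIMIT is the final clause

Fix: Swap the clauses: ORDER BY first, then LIMIT

Corrected query:
SELECT * FROM sensors ORDER BY reading DESC LIMIT 3

Result:
id | location    | kind     | reading | battery
---+-------------+----------+---------+--------
4  | Server-Room | temp     | 94.6    | 28     
1  | Lobby       | humidity | 89.7    | 12     
3  | Server-Room | pressure | 48.3    | 99     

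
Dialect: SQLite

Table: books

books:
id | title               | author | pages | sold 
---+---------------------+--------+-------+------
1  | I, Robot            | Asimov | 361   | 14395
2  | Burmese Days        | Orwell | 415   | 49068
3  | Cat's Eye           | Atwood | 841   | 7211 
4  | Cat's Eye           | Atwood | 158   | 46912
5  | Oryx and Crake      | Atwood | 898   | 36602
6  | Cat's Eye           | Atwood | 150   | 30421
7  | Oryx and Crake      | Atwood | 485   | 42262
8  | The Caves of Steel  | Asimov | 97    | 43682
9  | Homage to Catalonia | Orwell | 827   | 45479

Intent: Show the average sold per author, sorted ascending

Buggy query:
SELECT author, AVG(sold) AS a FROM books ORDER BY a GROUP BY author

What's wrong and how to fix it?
Bug: GROUP BY must precede ORDER BY

Fix: Reorder: SELECT … FROM … GROUP BY … ORDER BY …

Corrected query:
SELECT author, AVG(sold) AS a FROM books GROUP BY author ORDER BY a

Result:
author | a      
-------+--------
Asimov | 29038.5
Atwood | 32681.6
Orwell | 47273.5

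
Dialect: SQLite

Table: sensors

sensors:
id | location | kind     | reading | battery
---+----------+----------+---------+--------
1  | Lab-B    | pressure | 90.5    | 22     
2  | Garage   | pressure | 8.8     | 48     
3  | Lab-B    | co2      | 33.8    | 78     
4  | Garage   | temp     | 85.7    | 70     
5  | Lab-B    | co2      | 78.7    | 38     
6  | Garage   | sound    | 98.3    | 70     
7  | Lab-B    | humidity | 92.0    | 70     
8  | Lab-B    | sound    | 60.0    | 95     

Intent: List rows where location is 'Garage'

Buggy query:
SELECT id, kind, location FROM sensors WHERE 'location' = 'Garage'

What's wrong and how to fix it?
Bug: 'location' in single quotes is a string literal, not the column; the comparison is literal-vs-literal and never true

Fix: Remove the quotes around the column name (or use double quotes for an identifier)

Corrected query:
SELECT id, kind, location FROM sensors WHERE location = 'Garage'

Result:
id | kind     | location
---+----------+---------
2  | pressure | Garage  
4  | temp     | Garage  
6  | sound    | Garage  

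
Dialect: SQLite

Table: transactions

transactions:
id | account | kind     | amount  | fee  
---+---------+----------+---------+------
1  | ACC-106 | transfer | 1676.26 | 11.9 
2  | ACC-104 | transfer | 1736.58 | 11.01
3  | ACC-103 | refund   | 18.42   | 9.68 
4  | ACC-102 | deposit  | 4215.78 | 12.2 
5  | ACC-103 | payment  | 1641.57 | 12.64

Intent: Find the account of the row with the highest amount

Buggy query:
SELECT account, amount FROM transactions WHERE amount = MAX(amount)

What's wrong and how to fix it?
Bug: WHERE is evaluated per row; an aggregate over the whole table isn't defined there

Fix: Use a subquery: WHERE amount = (SELECT MAX(amount) FROM transactions)

Corrected query:
SELECT account, amount FROM transactions WHERE amount = (SELECT MAX(amount) FROM transactions)

Result:
account | amount 
--------+--------
ACC-102 | 4215.78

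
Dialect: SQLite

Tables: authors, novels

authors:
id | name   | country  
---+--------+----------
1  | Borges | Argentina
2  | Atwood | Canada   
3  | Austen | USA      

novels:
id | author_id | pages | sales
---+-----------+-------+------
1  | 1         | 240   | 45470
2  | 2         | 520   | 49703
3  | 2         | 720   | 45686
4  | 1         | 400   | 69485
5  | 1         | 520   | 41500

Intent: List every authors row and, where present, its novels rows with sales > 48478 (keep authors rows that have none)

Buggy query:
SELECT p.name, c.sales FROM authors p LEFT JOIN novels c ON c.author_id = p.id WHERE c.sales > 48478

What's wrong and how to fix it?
Bug: A WHERE condition on the right-hand table after LEFT JOIN drops unmatched parents

Fix: Move the right-table condition into the ON clause so unmatched parents are kept

Corrected query:
SELECT p.name, c.sales FROM authors p LEFT JOIN novels c ON c.author_id = p.id AND c.sales > 48478

Result:
name   | sales
-------+------
Borges | 69485
Atwood | 49703
Austen | NULL 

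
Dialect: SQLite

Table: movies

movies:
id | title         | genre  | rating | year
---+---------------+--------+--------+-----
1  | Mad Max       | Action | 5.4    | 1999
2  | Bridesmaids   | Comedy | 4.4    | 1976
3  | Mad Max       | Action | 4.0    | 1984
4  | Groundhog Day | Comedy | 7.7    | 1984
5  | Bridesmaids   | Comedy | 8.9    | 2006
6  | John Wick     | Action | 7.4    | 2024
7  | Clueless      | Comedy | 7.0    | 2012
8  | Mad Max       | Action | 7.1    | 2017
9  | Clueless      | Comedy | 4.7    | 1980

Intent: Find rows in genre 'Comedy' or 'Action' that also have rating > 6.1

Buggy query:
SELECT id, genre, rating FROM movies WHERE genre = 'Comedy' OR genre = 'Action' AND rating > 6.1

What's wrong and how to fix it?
Bug: Without parentheses, AND is evaluated before OR, so the rating filter only applies to the 'Action' branch

Fix: Group the OR with parentheses (or use IN), then AND the threshold

Corrected query:
SELECT id, genre, rating FROM movies WHERE (genre = 'Comedy' OR genre = 'Action') AND rating > 6.1

Result:
id | genre  | rating
---+--------+-------
4  | Comedy | 7.7   
5  | Comedy | 8.9   
6  | Action | 7.4   
7  | Comedy | 7     
8  | Action | 7.1   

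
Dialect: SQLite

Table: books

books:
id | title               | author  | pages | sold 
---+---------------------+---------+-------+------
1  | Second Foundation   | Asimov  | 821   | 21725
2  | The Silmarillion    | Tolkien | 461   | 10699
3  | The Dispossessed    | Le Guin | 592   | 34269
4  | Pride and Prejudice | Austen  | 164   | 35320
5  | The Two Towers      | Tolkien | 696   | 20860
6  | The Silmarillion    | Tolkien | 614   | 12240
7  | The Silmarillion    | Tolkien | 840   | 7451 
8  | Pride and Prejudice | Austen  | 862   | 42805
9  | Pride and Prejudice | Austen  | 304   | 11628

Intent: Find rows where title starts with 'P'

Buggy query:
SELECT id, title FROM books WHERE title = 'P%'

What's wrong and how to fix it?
Bug: '=' compares the literal string including the % character; pattern matching needs LIKE

Fix: Replace '=' with LIKE so 'P%' is treated as a pattern

Corrected query:
SELECT id, title FROM books WHERE title LIKE 'P%'

Result:
id | title              
---+--------------------
4  | Pride and Prejudice
8  | Pride and Prejudice
9  | Pride and Prejudice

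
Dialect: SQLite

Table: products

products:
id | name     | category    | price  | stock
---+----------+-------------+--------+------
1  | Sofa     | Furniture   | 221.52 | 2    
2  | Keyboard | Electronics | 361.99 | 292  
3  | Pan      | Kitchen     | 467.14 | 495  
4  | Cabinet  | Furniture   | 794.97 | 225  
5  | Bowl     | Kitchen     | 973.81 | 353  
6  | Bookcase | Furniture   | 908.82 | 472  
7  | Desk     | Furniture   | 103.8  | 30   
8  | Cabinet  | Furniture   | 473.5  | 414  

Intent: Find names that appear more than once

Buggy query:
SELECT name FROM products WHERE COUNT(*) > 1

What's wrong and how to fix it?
Bug: WHERE can't reference COUNT(*); aggregates are computed after WHERE

Fix: GROUP BY name, then filter groups with HAVING COUNT(*) > 1

Corrected query:
SELECT name FROM products GROUP BY name HAVING COUNT(*) > 1

Result:
name   
-------
Cabinet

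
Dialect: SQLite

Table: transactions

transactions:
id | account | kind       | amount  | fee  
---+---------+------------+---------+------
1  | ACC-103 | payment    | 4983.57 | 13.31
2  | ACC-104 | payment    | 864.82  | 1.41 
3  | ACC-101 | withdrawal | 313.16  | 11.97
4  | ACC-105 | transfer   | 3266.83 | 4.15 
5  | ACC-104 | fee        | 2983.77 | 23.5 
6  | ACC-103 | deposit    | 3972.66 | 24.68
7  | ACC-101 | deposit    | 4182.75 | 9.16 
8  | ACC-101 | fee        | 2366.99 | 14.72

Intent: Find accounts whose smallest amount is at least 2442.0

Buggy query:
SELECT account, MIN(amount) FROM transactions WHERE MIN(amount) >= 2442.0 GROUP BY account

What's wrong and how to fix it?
Bug: MIN() in WHERE is a misuse of aggregate

Fix: Replace WHERE with HAVING after the GROUP BY

Corrected query:
SELECT account, MIN(amount) FROM transactions GROUP BY account HAVING MIN(amount) >= 2442.0

Result:
account | MIN(amount)
--------+------------
ACC-103 | 3972.66    
ACC-105 | 3266.83    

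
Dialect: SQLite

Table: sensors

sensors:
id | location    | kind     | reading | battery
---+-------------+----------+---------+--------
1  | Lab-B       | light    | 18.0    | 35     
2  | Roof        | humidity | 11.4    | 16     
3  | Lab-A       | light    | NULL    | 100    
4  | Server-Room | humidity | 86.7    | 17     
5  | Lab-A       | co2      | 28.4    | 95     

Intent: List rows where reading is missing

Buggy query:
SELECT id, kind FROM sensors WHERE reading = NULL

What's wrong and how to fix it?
Bug: '= NULL' is always unknown in SQL three-valued logic, so no rows match

Fix: Use IS NULL to test for NULL

Corrected query:
SELECT id, kind FROM sensors WHERE reading IS NULL

Result:
id | kind 
---+------
3  | light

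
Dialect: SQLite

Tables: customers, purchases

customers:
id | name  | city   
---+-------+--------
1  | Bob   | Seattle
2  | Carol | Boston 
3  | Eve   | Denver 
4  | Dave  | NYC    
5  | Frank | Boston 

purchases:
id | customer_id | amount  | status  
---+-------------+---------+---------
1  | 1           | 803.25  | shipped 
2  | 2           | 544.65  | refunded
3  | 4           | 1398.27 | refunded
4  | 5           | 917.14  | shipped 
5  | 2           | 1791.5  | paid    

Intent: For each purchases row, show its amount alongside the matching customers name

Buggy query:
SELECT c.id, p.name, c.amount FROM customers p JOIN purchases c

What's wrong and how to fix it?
Bug: JOIN with no ON clause produces a cartesian product; every purchases row pairs with every customers row

Fix: Specify the join condition linking the foreign key to the parent id

Corrected query:
SELECT c.id, p.name, c.amount FROM customers p JOIN purchases c ON c.customer_id = p.id

Result:
id | name  | amount 
---+-------+--------
1  | Bob   | 803.25 
2  | Carol | 544.65 
3  | Dave  | 1398.27
4  | Frank | 917.14 
5  | Carol | 1791.5 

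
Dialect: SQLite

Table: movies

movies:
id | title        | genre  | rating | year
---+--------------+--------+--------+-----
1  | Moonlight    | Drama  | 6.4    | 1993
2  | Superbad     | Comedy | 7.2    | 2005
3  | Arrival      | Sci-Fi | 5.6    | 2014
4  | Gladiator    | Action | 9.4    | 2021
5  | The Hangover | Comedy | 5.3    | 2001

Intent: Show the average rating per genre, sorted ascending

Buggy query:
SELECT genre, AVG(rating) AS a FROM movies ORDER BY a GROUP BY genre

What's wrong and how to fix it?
Bug: ORDER BY appears before GROUP BY; SQL clause order requires GROUP BY first

Fix: Reorder: SELECT … FROM … GROUP BY … ORDER BY …

Corrected query:
SELECT genre, AVG(rating) AS a FROM movies GROUP BY genre ORDER BY a

Result:
genre  | a   
-------+-----
Sci-Fi | 5.6 
Comedy | 6.25
Drama  | 6.4 
Action | 9.4 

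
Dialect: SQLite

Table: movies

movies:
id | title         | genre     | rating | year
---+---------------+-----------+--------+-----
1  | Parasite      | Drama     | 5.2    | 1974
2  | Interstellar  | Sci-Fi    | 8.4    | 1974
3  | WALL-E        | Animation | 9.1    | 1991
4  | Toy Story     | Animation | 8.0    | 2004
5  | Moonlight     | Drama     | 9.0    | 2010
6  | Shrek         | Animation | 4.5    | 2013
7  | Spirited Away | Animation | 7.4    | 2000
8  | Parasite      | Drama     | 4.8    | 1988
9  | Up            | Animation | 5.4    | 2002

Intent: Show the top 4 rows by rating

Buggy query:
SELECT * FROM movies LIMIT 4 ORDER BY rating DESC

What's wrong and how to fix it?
Bug: LIMIT must come after ORDER BY

Fix: Swap the clauses: ORDER BY first, then LIMIT

Corrected query:
SELECT * FROM movies ORDER BY rating DESC LIMIT 4

Result:
id | title        | genre     | rating | year
---+--------------+-----------+--------+-----
3  | WALL-E       | Animation | 9.1    | 1991
5  | Moonlight    | Drama     | 9      | 2010
2  | Interstellar | Sci-Fi    | 8.4    | 1974
4  | Toy Story    | Animation | 8      | 2004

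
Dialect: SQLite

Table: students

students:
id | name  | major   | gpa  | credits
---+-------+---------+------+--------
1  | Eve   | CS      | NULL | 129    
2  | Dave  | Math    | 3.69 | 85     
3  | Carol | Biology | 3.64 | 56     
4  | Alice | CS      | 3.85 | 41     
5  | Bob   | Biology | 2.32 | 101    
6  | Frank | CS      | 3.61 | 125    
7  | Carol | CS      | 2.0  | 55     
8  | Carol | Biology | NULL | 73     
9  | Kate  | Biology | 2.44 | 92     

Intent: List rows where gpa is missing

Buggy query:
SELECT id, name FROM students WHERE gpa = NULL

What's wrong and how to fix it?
Bug: Comparing to NULL with '=' never matches; NULL = NULL is unknown, not true

Fix: Replace '= NULL' with 'IS NULL'

Corrected query:
SELECT id, name FROM students WHERE gpa IS NULL

Result:
id | name 
---+------
1  | Eve  
8  | Carol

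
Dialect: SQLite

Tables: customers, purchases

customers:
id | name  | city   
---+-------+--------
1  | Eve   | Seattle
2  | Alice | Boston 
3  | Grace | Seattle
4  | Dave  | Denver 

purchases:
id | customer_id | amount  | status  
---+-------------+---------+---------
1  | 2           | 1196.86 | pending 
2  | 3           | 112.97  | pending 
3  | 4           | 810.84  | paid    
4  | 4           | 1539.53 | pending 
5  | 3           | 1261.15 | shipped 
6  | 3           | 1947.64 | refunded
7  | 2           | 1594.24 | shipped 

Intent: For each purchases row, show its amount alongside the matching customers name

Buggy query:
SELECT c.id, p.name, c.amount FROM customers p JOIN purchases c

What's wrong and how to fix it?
Bug: Missing join condition: each purchases row is matched to all customers rows instead of just its own

Fix: Add ON c.customer_id = p.id to the JOIN

Corrected query:
SELECT c.id, p.name, c.amount FROM customers p JOIN purchases c ON c.customer_id = p.id

Result:
id | name  | amount 
---+-------+--------
1  | Alice | 1196.86
2  | Grace | 112.97 
3  | Dave  | 810.84 
4  | Dave  | 1539.53
5  | Grace | 1261.15
6  | Grace | 1947.64
7  | Alice | 1594.24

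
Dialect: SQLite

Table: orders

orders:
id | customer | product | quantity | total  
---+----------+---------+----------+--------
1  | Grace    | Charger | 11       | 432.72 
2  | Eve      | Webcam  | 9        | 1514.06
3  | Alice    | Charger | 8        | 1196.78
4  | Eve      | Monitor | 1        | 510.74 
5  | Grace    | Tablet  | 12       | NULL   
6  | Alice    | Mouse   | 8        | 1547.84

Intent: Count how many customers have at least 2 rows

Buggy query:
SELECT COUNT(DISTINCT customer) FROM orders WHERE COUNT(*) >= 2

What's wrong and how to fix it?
Bug: WHERE filters individual rows, not groups, so a group-level COUNT is invalid there

Fix: Group first with HAVING COUNT(*) >= 2, then COUNT the resulting groups

Corrected query:
SELECT COUNT(*) FROM (SELECT customer FROM orders GROUP BY customer HAVING COUNT(*) >= 2)

Result:
COUNT(*)
--------
3       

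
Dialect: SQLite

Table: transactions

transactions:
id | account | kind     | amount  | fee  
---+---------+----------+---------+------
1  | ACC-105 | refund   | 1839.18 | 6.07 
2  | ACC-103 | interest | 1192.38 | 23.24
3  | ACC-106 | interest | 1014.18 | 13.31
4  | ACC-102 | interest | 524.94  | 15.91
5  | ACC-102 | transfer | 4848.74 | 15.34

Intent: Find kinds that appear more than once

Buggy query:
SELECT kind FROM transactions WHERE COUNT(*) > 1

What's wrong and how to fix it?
Bug: COUNT(*) is an aggregate and cannot be used in WHERE

Fix: GROUP BY kind, then filter groups with HAVING COUNT(*) > 1

Corrected query:
SELECT kind FROM transactions GROUP BY kind HAVING COUNT(*) > 1

Result:
kind    
--------
interest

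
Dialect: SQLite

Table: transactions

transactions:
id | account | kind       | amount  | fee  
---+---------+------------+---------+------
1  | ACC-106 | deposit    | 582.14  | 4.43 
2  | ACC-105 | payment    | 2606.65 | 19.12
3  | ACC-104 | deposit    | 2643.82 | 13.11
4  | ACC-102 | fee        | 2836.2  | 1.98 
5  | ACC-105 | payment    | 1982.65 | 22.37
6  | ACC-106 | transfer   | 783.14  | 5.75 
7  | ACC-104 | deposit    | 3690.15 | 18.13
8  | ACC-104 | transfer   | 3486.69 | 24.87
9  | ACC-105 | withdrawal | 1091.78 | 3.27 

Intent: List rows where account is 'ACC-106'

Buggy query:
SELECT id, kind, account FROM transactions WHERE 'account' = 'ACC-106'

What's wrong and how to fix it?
Bug: Single quotes denote string literals in SQL; the column name is being compared as a constant string

Fix: Reference the column as account without single quotes

Corrected query:
SELECT id, kind, account FROM transactions WHERE account = 'ACC-106'

Result:
id | kind     | account
---+----------+--------
1  | deposit  | ACC-106
6  | transfer | ACC-106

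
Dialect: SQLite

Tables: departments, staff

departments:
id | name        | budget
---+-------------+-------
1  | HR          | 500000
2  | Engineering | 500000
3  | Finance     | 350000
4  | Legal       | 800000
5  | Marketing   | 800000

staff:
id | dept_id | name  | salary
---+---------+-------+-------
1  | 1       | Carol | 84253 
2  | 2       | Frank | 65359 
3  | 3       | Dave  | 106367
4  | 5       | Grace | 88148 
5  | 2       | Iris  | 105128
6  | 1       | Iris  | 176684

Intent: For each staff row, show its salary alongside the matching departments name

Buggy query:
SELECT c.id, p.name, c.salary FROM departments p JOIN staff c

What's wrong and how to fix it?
Bug: JOIN with no ON clause produces a cartesian product; every staff row pairs with every departments row

Fix: Specify the join condition linking the foreign key to the parent id

Corrected query:
SELECT c.id, p.name, c.salary FROM departments p JOIN staff c ON c.dept_id = p.id

Result:
id | name        | salary
---+-------------+-------
1  | HR          | 84253 
2  | Engineering | 65359 
3  | Finance     | 106367
4  | Marketing   | 88148 
5  | Engineering | 105128
6  | HR          | 176684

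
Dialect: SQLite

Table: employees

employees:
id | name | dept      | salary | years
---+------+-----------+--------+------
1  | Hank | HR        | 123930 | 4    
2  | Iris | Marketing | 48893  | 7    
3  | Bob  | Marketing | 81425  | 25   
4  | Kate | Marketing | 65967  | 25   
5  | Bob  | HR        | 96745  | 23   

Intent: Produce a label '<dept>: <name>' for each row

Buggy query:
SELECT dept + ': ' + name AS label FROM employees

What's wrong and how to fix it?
Bug: '+' is numeric addition; on text columns SQLite converts them to 0 instead of concatenating

Fix: Use the || operator for string concatenation

Corrected query:
SELECT dept || ': ' || name AS label FROM employees

Result:
label          
---------------
HR: Hank       
Marketing: Iris
Marketing: Bob 
Marketing: Kate
HR: Bob        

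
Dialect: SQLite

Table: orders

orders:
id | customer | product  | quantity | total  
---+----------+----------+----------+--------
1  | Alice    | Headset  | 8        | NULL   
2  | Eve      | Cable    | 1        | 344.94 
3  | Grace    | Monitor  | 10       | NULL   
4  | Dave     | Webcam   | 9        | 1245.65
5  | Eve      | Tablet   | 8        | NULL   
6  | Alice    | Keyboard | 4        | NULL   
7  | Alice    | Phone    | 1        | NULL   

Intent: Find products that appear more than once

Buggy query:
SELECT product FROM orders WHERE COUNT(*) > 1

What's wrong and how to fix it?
Bug: WHERE can't reference COUNT(*); aggregates are computed after WHERE

Fix: GROUP BY product, then filter groups with HAVING COUNT(*) > 1

Corrected query:
SELECT product FROM orders GROUP BY product HAVING COUNT(*) > 1

Result:
(no rows)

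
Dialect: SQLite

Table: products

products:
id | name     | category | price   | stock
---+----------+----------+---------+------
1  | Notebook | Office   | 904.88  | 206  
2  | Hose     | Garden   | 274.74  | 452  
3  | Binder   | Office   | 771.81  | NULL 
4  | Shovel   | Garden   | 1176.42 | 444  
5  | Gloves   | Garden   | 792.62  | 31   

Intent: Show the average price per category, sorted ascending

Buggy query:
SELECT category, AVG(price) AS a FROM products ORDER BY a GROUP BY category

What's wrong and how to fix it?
Bug: ORDER BY appears before GROUP BY; SQL clause order requires GROUP BY first

Fix: Reorder: SELECT … FROM … GROUP BY … ORDER BY …

Corrected query:
SELECT category, AVG(price) AS a FROM products GROUP BY category ORDER BY a

Result:
category | a         
---------+-----------
Garden   | 747.926667
Office   | 838.345   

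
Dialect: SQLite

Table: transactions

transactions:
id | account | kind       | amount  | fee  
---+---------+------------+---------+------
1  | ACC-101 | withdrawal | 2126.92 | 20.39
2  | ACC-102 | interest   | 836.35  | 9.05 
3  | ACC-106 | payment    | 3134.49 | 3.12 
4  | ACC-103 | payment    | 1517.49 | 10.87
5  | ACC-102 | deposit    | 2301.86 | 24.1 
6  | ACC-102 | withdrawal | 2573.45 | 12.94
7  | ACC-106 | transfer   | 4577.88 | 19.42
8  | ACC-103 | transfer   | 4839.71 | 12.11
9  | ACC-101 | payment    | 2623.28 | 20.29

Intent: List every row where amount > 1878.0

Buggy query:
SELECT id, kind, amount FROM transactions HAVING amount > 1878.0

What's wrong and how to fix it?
Bug: This is a non-aggregate query (no GROUP BY, no aggregates), so in SQLite the HAVING clause is invalid here; a row-level condition belongs in WHERE

Fix: Replace HAVING with WHERE since the condition applies to individual rows

Corrected query:
SELECT id, kind, amount FROM transactions WHERE amount > 1878.0

Result:
id | kind       | amount 
---+------------+--------
1  | withdrawal | 2126.92
3  | payment    | 3134.49
5  | deposit    | 2301.86
6  | withdrawal | 2573.45
7  | transfer   | 4577.88
8  | transfer   | 4839.71
9  | payment    | 2623.28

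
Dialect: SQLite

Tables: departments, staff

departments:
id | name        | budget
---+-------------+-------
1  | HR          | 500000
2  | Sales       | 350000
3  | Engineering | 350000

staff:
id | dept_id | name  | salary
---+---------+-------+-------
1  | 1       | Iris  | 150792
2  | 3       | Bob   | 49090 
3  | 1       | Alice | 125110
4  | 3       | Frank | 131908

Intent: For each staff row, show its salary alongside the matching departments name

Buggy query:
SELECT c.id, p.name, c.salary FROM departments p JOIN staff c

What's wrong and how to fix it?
Bug: JOIN with no ON clause produces a cartesian product; every staff row pairs with every departments row

Fix: Add ON c.dept_id = p.id to the JOIN

Corrected query:
SELECT c.id, p.name, c.salary FROM departments p JOIN staff c ON c.dept_id = p.id

Result:
id | name        | salary
---+-------------+-------
1  | HR          | 150792
2  | Engineering | 49090 
3  | HR          | 125110
4  | Engineering | 131908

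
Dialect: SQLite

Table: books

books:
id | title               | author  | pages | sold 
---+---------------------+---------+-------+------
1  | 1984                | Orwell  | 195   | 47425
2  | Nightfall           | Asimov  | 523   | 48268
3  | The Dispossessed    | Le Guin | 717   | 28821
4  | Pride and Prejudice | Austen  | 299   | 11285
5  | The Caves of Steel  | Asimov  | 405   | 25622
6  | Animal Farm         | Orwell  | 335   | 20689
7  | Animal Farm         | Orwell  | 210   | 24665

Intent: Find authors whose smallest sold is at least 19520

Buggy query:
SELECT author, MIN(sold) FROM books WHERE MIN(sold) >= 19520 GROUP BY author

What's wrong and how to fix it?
Bug: Aggregates like MIN are computed per group after WHERE runs

Fix: Use HAVING for the per-group MIN condition

Corrected query:
SELECT author, MIN(sold) FROM books GROUP BY author HAVING MIN(sold) >= 19520

Result:
author  | MIN(sold)
--------+----------
Asimov  | 25622    
Le Guin | 28821    
Orwell  | 20689    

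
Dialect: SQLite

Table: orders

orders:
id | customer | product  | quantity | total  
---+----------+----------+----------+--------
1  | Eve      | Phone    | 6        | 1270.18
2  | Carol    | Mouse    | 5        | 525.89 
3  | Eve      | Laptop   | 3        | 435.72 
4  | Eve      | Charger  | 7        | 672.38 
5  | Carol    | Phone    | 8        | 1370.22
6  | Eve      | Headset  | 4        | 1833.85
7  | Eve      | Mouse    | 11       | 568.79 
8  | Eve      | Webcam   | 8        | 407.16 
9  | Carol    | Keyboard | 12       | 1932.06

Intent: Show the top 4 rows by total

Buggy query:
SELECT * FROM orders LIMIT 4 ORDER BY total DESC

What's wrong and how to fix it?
Bug: ORDER BY cannot follow LIMIT; LIMIT is the final clause

Fix: Swap the clauses: ORDER BY first, then LIMIT

Corrected query:
SELECT * FROM orders ORDER BY total DESC LIMIT 4

Result:
id | customer | product  | quantity | total  
---+----------+----------+----------+--------
9  | Carol    | Keyboard | 12       | 1932.06
6  | Eve      | Headset  | 4        | 1833.85
5  | Carol    | Phone    | 8        | 1370.22
1  | Eve      | Phone    | 6        | 1270.18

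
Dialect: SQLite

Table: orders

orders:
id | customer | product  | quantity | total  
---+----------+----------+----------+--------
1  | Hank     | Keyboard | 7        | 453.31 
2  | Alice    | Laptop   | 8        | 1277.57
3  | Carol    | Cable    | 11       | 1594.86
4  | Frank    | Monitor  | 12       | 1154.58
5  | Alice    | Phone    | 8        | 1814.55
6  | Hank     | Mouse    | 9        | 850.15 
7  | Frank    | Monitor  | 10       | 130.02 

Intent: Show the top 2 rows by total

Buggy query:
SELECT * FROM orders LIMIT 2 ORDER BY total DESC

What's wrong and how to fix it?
Bug: ORDER BY cannot follow LIMIT; LIMIT is the final clause

Fix: Swap the clauses: ORDER BY first, then LIMIT

Corrected query:
SELECT * FROM orders ORDER BY total DESC LIMIT 2

Result:
id | customer | product | quantity | total  
---+----------+---------+----------+--------
5  | Alice    | Phone   | 8        | 1814.55
3  | Carol    | Cable   | 11       | 1594.86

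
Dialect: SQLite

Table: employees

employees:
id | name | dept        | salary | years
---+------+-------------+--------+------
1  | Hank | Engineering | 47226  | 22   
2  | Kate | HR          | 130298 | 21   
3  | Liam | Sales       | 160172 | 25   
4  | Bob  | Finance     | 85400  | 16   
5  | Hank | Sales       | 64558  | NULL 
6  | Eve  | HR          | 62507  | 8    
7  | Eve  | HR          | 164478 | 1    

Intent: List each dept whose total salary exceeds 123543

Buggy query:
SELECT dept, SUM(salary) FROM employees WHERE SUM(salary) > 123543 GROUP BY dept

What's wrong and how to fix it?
Bug: Aggregate functions cannot appear in a WHERE clause

Fix: Move the aggregate condition to a HAVING clause

Corrected query:
SELECT dept, SUM(salary) FROM employees GROUP BY dept HAVING SUM(salary) > 123543

Result:
dept  | SUM(salary)
------+------------
HR    | 357283     
Sales | 224730     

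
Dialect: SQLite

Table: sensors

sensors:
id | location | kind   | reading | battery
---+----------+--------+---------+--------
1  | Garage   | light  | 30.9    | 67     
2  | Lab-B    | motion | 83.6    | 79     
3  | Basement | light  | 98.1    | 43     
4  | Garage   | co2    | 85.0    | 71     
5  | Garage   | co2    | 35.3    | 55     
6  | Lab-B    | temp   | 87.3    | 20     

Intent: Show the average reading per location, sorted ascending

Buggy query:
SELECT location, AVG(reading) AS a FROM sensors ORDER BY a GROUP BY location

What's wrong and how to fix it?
Bug: ORDER BY appears before GROUP BY; SQL clause order requires GROUP BY first

Fix: Move ORDER BY to the end, after GROUP BY

Corrected query:
SELECT location, AVG(reading) AS a FROM sensors GROUP BY location ORDER BY a

Result:
location | a    
---------+------
Garage   | 50.4 
Lab-B    | 85.45
Basement | 98.1 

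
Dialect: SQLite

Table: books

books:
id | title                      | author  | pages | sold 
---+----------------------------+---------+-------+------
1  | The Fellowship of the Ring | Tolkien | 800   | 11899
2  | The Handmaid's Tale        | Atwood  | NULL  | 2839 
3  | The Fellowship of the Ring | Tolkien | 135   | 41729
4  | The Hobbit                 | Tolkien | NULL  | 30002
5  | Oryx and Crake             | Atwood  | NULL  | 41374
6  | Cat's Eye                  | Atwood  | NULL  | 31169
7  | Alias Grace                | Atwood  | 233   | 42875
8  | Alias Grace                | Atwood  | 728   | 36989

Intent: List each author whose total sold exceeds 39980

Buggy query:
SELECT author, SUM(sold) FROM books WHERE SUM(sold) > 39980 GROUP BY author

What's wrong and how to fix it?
Bug: WHERE runs before GROUP BY, so aggregates aren't available there

Fix: Move the aggregate condition to a HAVING clause

Corrected query:
SELECT author, SUM(sold) FROM books GROUP BY author HAVING SUM(sold) > 39980

Result:
author  | SUM(sold)
--------+----------
Atwood  | 155246   
Tolkien | 83630    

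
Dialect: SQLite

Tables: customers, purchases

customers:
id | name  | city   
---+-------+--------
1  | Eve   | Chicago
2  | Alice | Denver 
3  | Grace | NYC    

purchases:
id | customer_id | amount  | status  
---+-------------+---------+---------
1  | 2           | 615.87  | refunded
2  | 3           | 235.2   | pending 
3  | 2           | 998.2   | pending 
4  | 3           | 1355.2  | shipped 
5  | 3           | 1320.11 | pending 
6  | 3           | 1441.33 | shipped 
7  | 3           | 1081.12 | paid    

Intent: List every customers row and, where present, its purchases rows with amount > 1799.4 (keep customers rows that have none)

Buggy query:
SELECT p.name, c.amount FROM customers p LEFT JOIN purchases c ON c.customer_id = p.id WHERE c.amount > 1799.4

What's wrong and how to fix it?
Bug: Filtering c.amount in WHERE discards the NULL rows produced by LEFT JOIN, turning it into an inner join

Fix: Put 'c.amount > 1799.4' in the JOIN's ON clause instead of WHERE

Corrected query:
SELECT p.name, c.amount FROM customers p LEFT JOIN purchases c ON c.customer_id = p.id AND c.amount > 1799.4

Result:
name  | amount
------+-------
Eve   | NULL  
Alice | NULL  
Grace | NULL  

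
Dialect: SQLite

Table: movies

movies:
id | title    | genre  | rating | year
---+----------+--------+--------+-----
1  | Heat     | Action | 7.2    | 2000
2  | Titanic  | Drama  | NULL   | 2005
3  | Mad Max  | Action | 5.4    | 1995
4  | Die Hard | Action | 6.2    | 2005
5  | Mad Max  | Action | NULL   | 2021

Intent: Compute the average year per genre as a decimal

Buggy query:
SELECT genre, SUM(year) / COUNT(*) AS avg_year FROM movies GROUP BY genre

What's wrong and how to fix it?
Bug: SUM(year) and COUNT(*) are both integers; the division truncates the fractional part

Fix: Cast one side to REAL so the division keeps the fractional part

Corrected query:
SELECT genre, SUM(year) * 1.0 / COUNT(*) AS avg_year FROM movies GROUP BY genre

Result:
genre  | avg_year
-------+---------
Action | 2005.25 
Drama  | 2005    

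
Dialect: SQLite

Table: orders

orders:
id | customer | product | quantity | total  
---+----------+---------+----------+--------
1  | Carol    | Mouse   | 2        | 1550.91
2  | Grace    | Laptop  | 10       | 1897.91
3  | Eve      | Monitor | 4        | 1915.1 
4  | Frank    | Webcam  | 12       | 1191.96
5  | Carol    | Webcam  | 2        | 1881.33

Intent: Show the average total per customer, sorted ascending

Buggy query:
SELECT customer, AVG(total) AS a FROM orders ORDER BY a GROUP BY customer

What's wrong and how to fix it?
Bug: GROUP BY must precede ORDER BY

Fix: Move ORDER BY to the end, after GROUP BY

Corrected query:
SELECT customer, AVG(total) AS a FROM orders GROUP BY customer ORDER BY a

Result:
customer | a      
---------+--------
Frank    | 1191.96
Carol    | 1716.12
Grace    | 1897.91
Eve      | 1915.1 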